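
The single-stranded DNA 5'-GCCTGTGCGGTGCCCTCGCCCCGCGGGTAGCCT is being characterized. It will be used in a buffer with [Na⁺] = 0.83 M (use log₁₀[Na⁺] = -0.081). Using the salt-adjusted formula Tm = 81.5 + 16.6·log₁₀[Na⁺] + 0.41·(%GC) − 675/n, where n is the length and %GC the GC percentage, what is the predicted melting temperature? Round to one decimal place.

Length n = 33. Scanning the sequence gives C=14, A=1, G=12, T=6.
G+C = 26, so %GC = 26/33 × 100 = 78.788%
Salt term: 16.6 × (-0.081) = -1.345
GC term: 0.41 × 78.788 = 32.303; length term: −675/33 = −20.455
Tm = 81.5 + (-1.345) + 32.303 − 20.455 = 92.003 → 92.0°C

92.0°C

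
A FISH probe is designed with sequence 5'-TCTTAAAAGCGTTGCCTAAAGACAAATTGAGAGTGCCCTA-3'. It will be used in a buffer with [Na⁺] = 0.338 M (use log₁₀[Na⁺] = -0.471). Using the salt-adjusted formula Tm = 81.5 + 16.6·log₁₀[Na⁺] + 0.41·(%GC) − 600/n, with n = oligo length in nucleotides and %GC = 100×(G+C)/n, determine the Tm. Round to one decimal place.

75.1°C

Length n = 40. Counting bases: G=8, C=8, T=10, A=14
G+C = 16, so %GC = 16/40 × 100 = 40%
Salt term: 16.6 × (-0.471) = -7.819
GC term: 0.41 × 40 = 16.4; length term: −600/40 = −15
Tm = 81.5 + (-7.819) + 16.4 − 15 = 75.081 → 75.1°C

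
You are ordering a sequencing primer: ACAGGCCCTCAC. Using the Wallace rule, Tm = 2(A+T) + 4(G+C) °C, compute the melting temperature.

40°C

Counting bases: A=3, C=6, G=2, T=1
So N_AT = 4 and N_GC = 8.
Tm = 4·8 + 2·4 = 32 + 8 = 40°C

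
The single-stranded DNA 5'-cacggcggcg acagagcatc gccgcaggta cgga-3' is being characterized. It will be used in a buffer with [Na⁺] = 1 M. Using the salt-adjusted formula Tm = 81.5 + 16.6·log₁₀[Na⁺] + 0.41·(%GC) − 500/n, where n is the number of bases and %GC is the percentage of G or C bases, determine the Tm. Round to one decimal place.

Length n = 34. Base counts: A=8, T=2, C=11, G=13
G+C = 24, so %GC = 24/34 × 100 = 70.588%
Salt term: 16.6 × (0) = 0
GC term: 0.41 × 70.588 = 28.941; length term: −500/34 = −14.706
Tm = 81.5 + (0) + 28.941 − 14.706 = 95.735 → 95.7°C

95.7°C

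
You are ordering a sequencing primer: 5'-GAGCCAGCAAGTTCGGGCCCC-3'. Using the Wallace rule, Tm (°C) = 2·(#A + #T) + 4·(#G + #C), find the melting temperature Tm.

Scanning the sequence gives A=4, C=8, T=2, G=7.
A+T = 6, G+C = 15
Tm = 2×6 + 4×15 = 72°C

72°C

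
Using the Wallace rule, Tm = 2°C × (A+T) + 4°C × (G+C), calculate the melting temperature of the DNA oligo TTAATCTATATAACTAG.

40°C

Counting bases: T=7, A=7, C=2, G=1
A+T = 14, G+C = 3
Tm = 2×14 + 4×3 = 40°C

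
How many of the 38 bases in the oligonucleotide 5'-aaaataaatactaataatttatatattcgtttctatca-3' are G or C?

5

G=1, T=16, C=4, A=17
G+C = 1 + 4 = 5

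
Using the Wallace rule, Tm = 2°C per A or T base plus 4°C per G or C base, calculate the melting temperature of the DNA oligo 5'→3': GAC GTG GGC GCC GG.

52°C

Base counts: C=4, G=8, A=1, T=1
So N_AT = 2 and N_GC = 12.
Tm = 2×2 + 4×12 = 52°C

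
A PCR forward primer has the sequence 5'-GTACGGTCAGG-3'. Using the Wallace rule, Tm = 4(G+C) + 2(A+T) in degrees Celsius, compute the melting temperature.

Counting bases: G=5, C=2, T=2, A=2
AT pairs contribute 4, GC pairs contribute 7.
Tm = 2×4 + 4×7 = 36°C

36°C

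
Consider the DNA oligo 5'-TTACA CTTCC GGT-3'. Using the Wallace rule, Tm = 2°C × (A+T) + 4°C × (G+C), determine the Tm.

38°C

Scanning the sequence gives C=4, G=2, T=5, A=2.
A+T = 7, G+C = 6
Tm = 2(7) + 4(6) = 14 + 24 = 38°C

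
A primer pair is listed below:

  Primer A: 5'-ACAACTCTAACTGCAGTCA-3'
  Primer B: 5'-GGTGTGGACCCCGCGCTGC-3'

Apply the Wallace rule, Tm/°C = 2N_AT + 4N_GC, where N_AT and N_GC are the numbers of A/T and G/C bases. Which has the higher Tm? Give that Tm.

Primer B, 68°C

Primer A: A+T=11, G+C=8 → Tm = 2(11)+4(8) = 54°C
Primer B: A+T=4, G+C=15 → Tm = 2(4)+4(15) = 68°C
54°C vs 68°C → primer B is higher.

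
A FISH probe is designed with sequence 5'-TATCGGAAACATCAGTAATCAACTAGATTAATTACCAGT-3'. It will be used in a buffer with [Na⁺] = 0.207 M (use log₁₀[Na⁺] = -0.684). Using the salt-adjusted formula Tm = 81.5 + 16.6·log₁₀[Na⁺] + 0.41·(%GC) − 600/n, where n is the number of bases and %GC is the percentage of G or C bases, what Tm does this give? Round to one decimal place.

Length n = 39. C=7, G=5, A=16, T=11
G+C = 12, so %GC = 12/39 × 100 = 30.769%
Salt term: 16.6 × (-0.684) = -11.354
GC term: 0.41 × 30.769 = 12.615; length term: −600/39 = −15.385
Tm = 81.5 + (-11.354) + 12.615 − 15.385 = 67.376 → 67.4°C

67.4°C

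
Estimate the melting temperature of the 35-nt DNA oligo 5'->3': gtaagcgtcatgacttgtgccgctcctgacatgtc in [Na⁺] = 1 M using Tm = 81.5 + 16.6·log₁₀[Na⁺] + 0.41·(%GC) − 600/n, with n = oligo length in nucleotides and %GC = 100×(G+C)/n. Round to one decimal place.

86.6°C

Length n = 35. Scanning the sequence gives C=10, T=10, G=9, A=6.
G+C = 19, so %GC = 19/35 × 100 = 54.286%
Salt term: 16.6 × (0) = 0
GC term: 0.41 × 54.286 = 22.257; length term: −600/35 = −17.143
Tm = 81.5 + (0) + 22.257 − 17.143 = 86.614 → 86.6°C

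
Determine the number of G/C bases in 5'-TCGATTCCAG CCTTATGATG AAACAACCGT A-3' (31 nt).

13

Scanning the sequence gives G=5, C=8, A=10, T=8.
G+C = 5 + 8 = 13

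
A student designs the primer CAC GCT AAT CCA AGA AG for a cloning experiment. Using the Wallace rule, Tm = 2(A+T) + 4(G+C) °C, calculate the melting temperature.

50°C

Scanning the sequence gives G=3, A=7, T=2, C=5.
A+T = 9, G+C = 8
Tm = 2(9) + 4(8) = 18 + 32 = 50°C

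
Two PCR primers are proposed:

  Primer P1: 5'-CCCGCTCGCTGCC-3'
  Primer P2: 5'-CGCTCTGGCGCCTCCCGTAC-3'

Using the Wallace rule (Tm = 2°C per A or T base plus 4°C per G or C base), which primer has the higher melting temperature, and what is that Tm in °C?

Primer P1: A+T=2, G+C=11 → Tm = 2(2)+4(11) = 48°C
Primer P2: A+T=5, G+C=15 → Tm = 2(5)+4(15) = 70°C
48°C vs 70°C → primer P2 is higher.

Primer P2, 70°C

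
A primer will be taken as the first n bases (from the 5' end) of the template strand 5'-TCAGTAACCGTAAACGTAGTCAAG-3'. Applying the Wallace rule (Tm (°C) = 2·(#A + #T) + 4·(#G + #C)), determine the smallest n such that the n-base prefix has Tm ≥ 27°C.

n = 10

First 9 bases: TCAGTAACC → Tm = 26°C (< 27°C)
First 10 bases: TCAGTAACCG → Tm = 30°C (≥ 27°C)
Each additional base adds 2°C (A/T) or 4°C (G/C), so Tm is non-decreasing in n; n = 10 is the first length to reach 27°C.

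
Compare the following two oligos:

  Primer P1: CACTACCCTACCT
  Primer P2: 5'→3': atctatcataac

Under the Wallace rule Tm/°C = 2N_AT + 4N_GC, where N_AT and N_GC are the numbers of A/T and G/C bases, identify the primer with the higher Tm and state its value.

Primer P1: A+T=6, G+C=7 → Tm = 2(6)+4(7) = 40°C
Primer P2: A+T=9, G+C=3 → Tm = 2(9)+4(3) = 30°C
40°C vs 30°C → primer P1 is higher.

Primer P1, 40°C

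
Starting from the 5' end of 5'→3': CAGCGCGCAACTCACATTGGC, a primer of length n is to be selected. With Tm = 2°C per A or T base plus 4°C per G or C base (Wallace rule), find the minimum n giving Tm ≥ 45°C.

n = 14

First 13 bases: CAGCGCGCAACTC → Tm = 44°C (< 45°C)
First 14 bases: CAGCGCGCAACTCA → Tm = 46°C (≥ 45°C)
Each additional base adds 2°C (A/T) or 4°C (G/C), so Tm is non-decreasing in n; n = 14 is the first length to reach 45°C.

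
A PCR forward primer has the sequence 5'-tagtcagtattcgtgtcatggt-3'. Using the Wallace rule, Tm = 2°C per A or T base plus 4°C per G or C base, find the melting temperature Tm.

Base counts: A=4, C=3, T=9, G=6
So N_AT = 13 and N_GC = 9.
Tm = 2(13) + 4(9) = 26 + 36 = 62°C

62°C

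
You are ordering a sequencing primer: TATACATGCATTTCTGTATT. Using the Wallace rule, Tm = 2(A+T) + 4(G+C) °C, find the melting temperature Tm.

50°C

Base counts: A=5, T=10, C=3, G=2
AT pairs contribute 15, GC pairs contribute 5.
Tm = 2×15 + 4×5 = 50°C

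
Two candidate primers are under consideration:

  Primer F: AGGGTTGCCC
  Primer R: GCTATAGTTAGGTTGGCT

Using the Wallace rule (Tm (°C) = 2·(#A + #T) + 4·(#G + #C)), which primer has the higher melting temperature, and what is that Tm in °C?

Primer R, 52°C

Primer F: A+T=3, G+C=7 → Tm = 2(3)+4(7) = 34°C
Primer R: A+T=10, G+C=8 → Tm = 2(10)+4(8) = 52°C
34°C vs 52°C → primer R is higher.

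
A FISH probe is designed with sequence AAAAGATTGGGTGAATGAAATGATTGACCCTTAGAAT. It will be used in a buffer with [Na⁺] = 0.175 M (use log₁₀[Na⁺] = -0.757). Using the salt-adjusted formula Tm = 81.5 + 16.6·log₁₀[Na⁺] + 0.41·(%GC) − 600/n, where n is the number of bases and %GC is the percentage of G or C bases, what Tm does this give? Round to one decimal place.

66.0°C

Length n = 37. Counting bases: T=10, A=15, G=9, C=3
G+C = 12, so %GC = 12/37 × 100 = 32.432%
Salt term: 16.6 × (-0.757) = -12.566
GC term: 0.41 × 32.432 = 13.297; length term: −600/37 = −16.216
Tm = 81.5 + (-12.566) + 13.297 − 16.216 = 66.015 → 66.0°C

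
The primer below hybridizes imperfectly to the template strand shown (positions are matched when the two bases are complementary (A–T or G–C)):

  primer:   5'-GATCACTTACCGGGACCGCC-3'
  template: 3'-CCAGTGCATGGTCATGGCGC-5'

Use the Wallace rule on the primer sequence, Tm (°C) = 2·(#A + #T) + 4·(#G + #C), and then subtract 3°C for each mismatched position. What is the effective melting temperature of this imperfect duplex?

51°C

Primer base counts: A=4, T=3, G=5, C=8 → A+T=7, G+C=13
Perfect-match Tm = 2(7) + 4(13) = 14 + 52 = 66°C
Mismatches (positions where the bases are not complementary): 5 (at positions 2, 7, 12, 14, 20)
Effective Tm = 66 − 5×3 = 66 − 15 = 51°C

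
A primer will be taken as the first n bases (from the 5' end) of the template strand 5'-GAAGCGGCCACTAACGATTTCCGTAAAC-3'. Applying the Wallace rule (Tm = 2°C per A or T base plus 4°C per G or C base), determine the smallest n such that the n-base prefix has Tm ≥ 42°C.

n = 13

First 12 bases: GAAGCGGCCACT → Tm = 40°C (< 42°C)
First 13 bases: GAAGCGGCCACTA → Tm = 42°C (≥ 42°C)
Since every base adds ≥2°C, Tm only increases with n, so the threshold is first crossed at n = 13.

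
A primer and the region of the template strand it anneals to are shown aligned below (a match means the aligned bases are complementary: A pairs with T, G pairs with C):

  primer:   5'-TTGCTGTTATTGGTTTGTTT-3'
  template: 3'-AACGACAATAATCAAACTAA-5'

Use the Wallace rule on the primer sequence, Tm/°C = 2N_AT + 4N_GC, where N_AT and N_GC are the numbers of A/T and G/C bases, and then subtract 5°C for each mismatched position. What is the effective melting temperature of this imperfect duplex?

42°C

Primer base counts: A=1, T=13, G=5, C=1 → A+T=14, G+C=6
Perfect-match Tm = 2(14) + 4(6) = 28 + 24 = 52°C
Mismatches (positions where the bases are not complementary): 2 (at positions 12, 18)
Effective Tm = 52 − 2×5 = 52 − 10 = 42°C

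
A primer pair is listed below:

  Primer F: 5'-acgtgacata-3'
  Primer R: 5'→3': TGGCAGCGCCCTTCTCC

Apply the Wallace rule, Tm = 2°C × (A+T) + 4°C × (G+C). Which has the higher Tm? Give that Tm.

Primer F: A+T=6, G+C=4 → Tm = 2(6)+4(4) = 28°C
Primer R: A+T=5, G+C=12 → Tm = 2(5)+4(12) = 58°C
28°C vs 58°C → primer R is higher.

Primer R, 58°C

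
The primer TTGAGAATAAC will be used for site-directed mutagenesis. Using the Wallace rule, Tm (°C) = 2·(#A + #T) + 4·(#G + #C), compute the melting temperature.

28°C

G=2, A=5, C=1, T=3
AT pairs contribute 8, GC pairs contribute 3.
Tm = 4·3 + 2·8 = 12 + 16 = 28°C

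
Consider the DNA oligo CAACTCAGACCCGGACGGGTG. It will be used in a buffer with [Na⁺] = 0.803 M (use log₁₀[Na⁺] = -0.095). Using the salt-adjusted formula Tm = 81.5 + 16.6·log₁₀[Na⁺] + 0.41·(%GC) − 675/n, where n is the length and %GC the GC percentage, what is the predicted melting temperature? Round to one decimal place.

Length n = 21. Scanning the sequence gives C=7, T=2, A=5, G=7.
G+C = 14, so %GC = 14/21 × 100 = 66.667%
Salt term: 16.6 × (-0.095) = -1.577
GC term: 0.41 × 66.667 = 27.333; length term: −675/21 = −32.143
Tm = 81.5 + (-1.577) + 27.333 − 32.143 = 75.113 → 75.1°C

75.1°C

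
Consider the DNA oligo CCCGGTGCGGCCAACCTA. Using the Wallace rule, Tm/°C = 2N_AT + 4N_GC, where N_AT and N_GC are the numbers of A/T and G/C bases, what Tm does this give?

62°C

Scanning the sequence gives A=3, C=8, T=2, G=5.
So N_AT = 5 and N_GC = 13.
Tm = 2×5 + 4×13 = 62°C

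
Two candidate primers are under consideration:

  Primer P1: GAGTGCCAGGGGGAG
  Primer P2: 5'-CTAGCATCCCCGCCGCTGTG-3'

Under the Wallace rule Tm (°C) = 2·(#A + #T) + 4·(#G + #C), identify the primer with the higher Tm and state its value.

Primer P2, 68°C

Primer P1: A+T=4, G+C=11 → Tm = 2(4)+4(11) = 52°C
Primer P2: A+T=6, G+C=14 → Tm = 2(6)+4(14) = 68°C
52°C vs 68°C → primer P2 is higher.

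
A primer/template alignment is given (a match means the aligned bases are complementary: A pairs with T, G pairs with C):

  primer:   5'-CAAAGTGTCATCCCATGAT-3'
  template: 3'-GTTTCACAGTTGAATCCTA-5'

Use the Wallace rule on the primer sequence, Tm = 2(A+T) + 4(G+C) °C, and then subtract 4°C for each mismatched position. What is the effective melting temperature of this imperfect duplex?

38°C

Primer base counts: A=6, T=5, G=3, C=5 → A+T=11, G+C=8
Perfect-match Tm = 2(11) + 4(8) = 22 + 32 = 54°C
Mismatches (positions where the bases are not complementary): 4 (at positions 11, 13, 14, 16)
Effective Tm = 54 − 4×4 = 54 − 16 = 38°C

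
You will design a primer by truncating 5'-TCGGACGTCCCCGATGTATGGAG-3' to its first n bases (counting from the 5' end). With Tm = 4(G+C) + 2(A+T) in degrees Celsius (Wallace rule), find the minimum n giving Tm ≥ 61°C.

First 19 bases: TCGGACGTCCCCGATGTAT → Tm = 60°C (< 61°C)
First 20 bases: TCGGACGTCCCCGATGTATG → Tm = 64°C (≥ 61°C)
Each additional base adds 2°C (A/T) or 4°C (G/C), so Tm is non-decreasing in n; n = 20 is the first length to reach 61°C.

n = 20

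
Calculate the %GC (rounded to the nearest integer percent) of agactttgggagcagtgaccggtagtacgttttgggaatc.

Counting bases: A=9, C=6, T=11, G=14
G+C = 14 + 6 = 20 out of 40 bases
%GC = 20/40 × 100 = 50% ≈ 50%

50%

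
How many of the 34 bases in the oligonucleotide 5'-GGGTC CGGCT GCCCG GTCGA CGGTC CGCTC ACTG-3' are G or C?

C=13, G=13, A=2, T=6
Total G or C: 13 + 13 = 26

26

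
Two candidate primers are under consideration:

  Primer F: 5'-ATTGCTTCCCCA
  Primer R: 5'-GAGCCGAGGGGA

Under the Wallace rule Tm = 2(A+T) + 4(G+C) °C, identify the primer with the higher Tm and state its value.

Primer F: A+T=6, G+C=6 → Tm = 2(6)+4(6) = 36°C
Primer R: A+T=3, G+C=9 → Tm = 2(3)+4(9) = 42°C
36°C vs 42°C → primer R is higher.

Primer R, 42°C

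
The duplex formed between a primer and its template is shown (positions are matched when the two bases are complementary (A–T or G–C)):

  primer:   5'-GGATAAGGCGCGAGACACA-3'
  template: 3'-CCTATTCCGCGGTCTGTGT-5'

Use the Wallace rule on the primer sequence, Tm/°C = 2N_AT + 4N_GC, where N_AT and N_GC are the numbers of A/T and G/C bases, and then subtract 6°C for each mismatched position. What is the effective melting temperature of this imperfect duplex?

54°C

Primer base counts: A=7, T=1, G=7, C=4 → A+T=8, G+C=11
Perfect-match Tm = 2(8) + 4(11) = 16 + 44 = 60°C
Mismatches (positions where the bases are not complementary): 1 (at position 12)
Effective Tm = 60 − 1×6 = 60 − 6 = 54°C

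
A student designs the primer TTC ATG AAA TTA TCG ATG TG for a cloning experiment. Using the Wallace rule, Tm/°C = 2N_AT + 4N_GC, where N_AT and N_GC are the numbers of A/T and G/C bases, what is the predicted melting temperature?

52°C

Scanning the sequence gives G=4, T=8, C=2, A=6.
AT pairs contribute 14, GC pairs contribute 6.
Tm = 4·6 + 2·14 = 24 + 28 = 52°C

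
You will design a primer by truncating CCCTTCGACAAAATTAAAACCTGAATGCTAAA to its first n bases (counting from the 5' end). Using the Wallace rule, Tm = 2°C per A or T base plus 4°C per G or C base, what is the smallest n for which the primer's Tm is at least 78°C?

First 27 bases: CCCTTCGACAAAATTAAAACCTGAATG → Tm = 74°C (< 78°C)
First 28 bases: CCCTTCGACAAAATTAAAACCTGAATGC → Tm = 78°C (≥ 78°C)
Since every base adds ≥2°C, Tm only increases with n, so the threshold is first crossed at n = 28.

n = 28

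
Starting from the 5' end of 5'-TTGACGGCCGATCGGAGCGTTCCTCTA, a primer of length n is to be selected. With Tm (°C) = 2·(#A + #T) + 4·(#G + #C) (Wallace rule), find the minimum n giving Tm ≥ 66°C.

First 19 bases: TTGACGGCCGATCGGAGCG → Tm = 64°C (< 66°C)
First 20 bases: TTGACGGCCGATCGGAGCGT → Tm = 66°C (≥ 66°C)
Each additional base adds 2°C (A/T) or 4°C (G/C), so Tm is non-decreasing in n; n = 20 is the first length to reach 66°C.

n = 20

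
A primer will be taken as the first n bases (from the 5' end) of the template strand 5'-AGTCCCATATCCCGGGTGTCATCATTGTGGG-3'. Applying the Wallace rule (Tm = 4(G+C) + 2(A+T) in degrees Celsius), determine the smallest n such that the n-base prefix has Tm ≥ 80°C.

n = 27

First 26 bases: AGTCCCATATCCCGGGTGTCATCATT → Tm = 78°C (< 80°C)
First 27 bases: AGTCCCATATCCCGGGTGTCATCATTG → Tm = 82°C (≥ 80°C)
Since every base adds ≥2°C, Tm only increases with n, so the threshold is first crossed at n = 27.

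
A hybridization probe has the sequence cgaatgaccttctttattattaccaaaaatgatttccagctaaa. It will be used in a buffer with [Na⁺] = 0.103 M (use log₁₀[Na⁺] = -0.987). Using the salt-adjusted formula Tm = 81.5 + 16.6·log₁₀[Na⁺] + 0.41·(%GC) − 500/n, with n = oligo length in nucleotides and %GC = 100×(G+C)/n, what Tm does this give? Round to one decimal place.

65.9°C

Length n = 44. Counting bases: G=4, A=16, T=15, C=9
G+C = 13, so %GC = 13/44 × 100 = 29.545%
Salt term: 16.6 × (-0.987) = -16.384
GC term: 0.41 × 29.545 = 12.113; length term: −500/44 = −11.364
Tm = 81.5 + (-16.384) + 12.113 − 11.364 = 65.865 → 65.9°C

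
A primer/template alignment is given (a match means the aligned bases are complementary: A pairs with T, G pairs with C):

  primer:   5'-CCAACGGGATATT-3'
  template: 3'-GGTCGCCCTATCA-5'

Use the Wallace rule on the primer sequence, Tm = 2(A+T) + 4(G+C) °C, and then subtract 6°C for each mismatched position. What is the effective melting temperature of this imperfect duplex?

26°C

Primer base counts: A=4, T=3, G=3, C=3 → A+T=7, G+C=6
Perfect-match Tm = 2(7) + 4(6) = 14 + 24 = 38°C
Mismatches (positions where the bases are not complementary): 2 (at positions 4, 12)
Effective Tm = 38 − 2×6 = 38 − 12 = 26°C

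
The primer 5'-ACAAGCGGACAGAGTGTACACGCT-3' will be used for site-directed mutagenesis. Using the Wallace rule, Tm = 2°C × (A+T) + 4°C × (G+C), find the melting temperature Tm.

Scanning the sequence gives C=6, A=8, T=3, G=7.
So N_AT = 11 and N_GC = 13.
Tm = 4·13 + 2·11 = 52 + 22 = 74°C

74°C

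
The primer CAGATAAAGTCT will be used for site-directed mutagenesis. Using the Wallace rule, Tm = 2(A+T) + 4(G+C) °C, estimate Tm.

Base counts: C=2, G=2, T=3, A=5
So N_AT = 8 and N_GC = 4.
Tm = 2×8 + 4×4 = 32°C

32°C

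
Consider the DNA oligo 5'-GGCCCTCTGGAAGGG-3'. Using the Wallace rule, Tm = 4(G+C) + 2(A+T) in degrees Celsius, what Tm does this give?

52°C

Counting bases: T=2, C=4, G=7, A=2
So N_AT = 4 and N_GC = 11.
Tm = 2(4) + 4(11) = 8 + 44 = 52°C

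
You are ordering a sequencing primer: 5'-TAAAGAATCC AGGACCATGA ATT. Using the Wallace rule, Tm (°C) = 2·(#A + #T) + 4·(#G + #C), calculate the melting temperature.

Base counts: A=10, G=4, C=4, T=5
So N_AT = 15 and N_GC = 8.
Tm = 2(15) + 4(8) = 30 + 32 = 62°C

62°C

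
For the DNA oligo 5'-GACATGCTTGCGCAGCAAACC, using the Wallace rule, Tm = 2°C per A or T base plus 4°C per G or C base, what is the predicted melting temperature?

G=5, C=7, A=6, T=3
So N_AT = 9 and N_GC = 12.
Tm = 2×9 + 4×12 = 66°C

66°C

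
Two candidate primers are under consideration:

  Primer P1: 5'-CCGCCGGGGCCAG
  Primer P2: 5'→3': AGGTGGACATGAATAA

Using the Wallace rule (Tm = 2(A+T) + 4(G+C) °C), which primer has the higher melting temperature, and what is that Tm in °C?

Primer P1, 50°C

Primer P1: A+T=1, G+C=12 → Tm = 2(1)+4(12) = 50°C
Primer P2: A+T=10, G+C=6 → Tm = 2(10)+4(6) = 44°C
50°C vs 44°C → primer P1 is higher.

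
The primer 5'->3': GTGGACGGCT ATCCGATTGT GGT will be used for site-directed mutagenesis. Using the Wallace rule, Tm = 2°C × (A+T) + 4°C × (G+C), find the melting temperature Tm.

T=7, A=3, G=9, C=4
A+T = 10, G+C = 13
Tm = 4·13 + 2·10 = 52 + 20 = 72°C

72°C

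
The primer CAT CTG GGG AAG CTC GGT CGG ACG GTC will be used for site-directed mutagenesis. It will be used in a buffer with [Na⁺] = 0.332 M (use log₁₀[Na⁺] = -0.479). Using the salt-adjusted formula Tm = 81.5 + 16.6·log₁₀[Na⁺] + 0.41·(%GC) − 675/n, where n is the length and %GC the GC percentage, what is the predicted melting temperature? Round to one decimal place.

75.9°C

Length n = 27. Scanning the sequence gives C=7, T=5, G=11, A=4.
G+C = 18, so %GC = 18/27 × 100 = 66.667%
Salt term: 16.6 × (-0.479) = -7.951
GC term: 0.41 × 66.667 = 27.333; length term: −675/27 = −25
Tm = 81.5 + (-7.951) + 27.333 − 25 = 75.882 → 75.9°C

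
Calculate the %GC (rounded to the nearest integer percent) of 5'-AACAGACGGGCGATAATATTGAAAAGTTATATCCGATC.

37%

Counting bases: G=8, A=15, C=6, T=9
G+C = 8 + 6 = 14 out of 38 bases
%GC = 14/38 × 100 = 36.84% ≈ 37%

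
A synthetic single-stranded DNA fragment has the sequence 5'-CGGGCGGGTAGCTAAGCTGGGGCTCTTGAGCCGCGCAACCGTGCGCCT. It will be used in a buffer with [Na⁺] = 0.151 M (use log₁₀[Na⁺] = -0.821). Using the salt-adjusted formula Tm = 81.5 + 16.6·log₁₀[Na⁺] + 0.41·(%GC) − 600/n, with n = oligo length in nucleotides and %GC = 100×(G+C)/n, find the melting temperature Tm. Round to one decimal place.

84.4°C

Length n = 48. Scanning the sequence gives T=8, A=6, C=15, G=19.
G+C = 34, so %GC = 34/48 × 100 = 70.833%
Salt term: 16.6 × (-0.821) = -13.629
GC term: 0.41 × 70.833 = 29.042; length term: −600/48 = −12.5
Tm = 81.5 + (-13.629) + 29.042 − 12.5 = 84.413 → 84.4°C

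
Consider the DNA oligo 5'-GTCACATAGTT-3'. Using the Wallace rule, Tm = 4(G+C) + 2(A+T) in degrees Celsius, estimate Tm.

Counting bases: A=3, C=2, G=2, T=4
A+T = 7, G+C = 4
Tm = 4·4 + 2·7 = 16 + 14 = 30°C

30°C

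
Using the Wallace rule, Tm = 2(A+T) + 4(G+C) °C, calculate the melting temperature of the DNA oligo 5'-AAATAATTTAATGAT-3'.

32°C

Counting bases: C=0, A=8, T=6, G=1
AT pairs contribute 14, GC pairs contribute 1.
Tm = 2(14) + 4(1) = 28 + 4 = 32°C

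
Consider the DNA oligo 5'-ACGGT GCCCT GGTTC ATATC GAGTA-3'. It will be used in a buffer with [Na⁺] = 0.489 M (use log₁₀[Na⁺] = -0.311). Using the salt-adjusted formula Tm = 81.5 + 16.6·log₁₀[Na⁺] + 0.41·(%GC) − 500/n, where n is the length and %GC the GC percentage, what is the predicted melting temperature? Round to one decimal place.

77.7°C

Length n = 25. Scanning the sequence gives A=5, T=7, C=6, G=7.
G+C = 13, so %GC = 13/25 × 100 = 52%
Salt term: 16.6 × (-0.311) = -5.163
GC term: 0.41 × 52 = 21.32; length term: −500/25 = −20
Tm = 81.5 + (-5.163) + 21.32 − 20 = 77.657 → 77.7°C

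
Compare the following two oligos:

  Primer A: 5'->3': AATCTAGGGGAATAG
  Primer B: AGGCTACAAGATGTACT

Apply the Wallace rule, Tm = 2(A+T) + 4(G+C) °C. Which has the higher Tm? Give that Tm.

Primer A: A+T=9, G+C=6 → Tm = 2(9)+4(6) = 42°C
Primer B: A+T=10, G+C=7 → Tm = 2(10)+4(7) = 48°C
42°C vs 48°C → primer B is higher.

Primer B, 48°C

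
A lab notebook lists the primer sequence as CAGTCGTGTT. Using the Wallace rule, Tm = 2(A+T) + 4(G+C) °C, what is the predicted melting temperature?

30°C

Counting bases: T=4, C=2, G=3, A=1
AT pairs contribute 5, GC pairs contribute 5.
Tm = 4·5 + 2·5 = 20 + 10 = 30°C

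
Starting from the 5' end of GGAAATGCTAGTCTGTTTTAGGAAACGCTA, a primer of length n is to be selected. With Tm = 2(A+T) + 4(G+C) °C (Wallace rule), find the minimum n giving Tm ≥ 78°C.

First 27 bases: GGAAATGCTAGTCTGTTTTAGGAAACG → Tm = 76°C (< 78°C)
First 28 bases: GGAAATGCTAGTCTGTTTTAGGAAACGC → Tm = 80°C (≥ 78°C)
Since every base adds ≥2°C, Tm only increases with n, so the threshold is first crossed at n = 28.

n = 28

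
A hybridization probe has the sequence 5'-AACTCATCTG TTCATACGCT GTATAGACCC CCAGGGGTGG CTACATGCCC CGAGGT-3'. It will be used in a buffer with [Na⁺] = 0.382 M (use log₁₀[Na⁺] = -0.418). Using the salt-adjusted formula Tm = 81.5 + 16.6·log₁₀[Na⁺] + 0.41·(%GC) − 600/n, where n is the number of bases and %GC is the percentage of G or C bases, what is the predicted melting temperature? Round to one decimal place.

86.5°C

Length n = 56. Counting bases: C=17, A=12, G=14, T=13
G+C = 31, so %GC = 31/56 × 100 = 55.357%
Salt term: 16.6 × (-0.418) = -6.939
GC term: 0.41 × 55.357 = 22.696; length term: −600/56 = −10.714
Tm = 81.5 + (-6.939) + 22.696 − 10.714 = 86.543 → 86.5°C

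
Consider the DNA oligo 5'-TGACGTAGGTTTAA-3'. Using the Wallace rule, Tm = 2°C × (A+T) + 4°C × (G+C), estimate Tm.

38°C

Scanning the sequence gives G=4, A=4, C=1, T=5.
So N_AT = 9 and N_GC = 5.
Tm = 2(9) + 4(5) = 18 + 20 = 38°C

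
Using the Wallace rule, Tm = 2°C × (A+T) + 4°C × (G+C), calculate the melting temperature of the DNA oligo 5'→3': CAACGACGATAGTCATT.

Scanning the sequence gives T=4, C=4, G=3, A=6.
So N_AT = 10 and N_GC = 7.
Tm = 4·7 + 2·10 = 28 + 20 = 48°C

48°C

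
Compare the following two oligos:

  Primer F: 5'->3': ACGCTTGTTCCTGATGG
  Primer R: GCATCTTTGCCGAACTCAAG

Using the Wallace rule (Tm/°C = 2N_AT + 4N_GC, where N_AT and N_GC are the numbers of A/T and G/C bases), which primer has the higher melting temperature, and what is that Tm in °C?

Primer R, 60°C

Primer F: A+T=8, G+C=9 → Tm = 2(8)+4(9) = 52°C
Primer R: A+T=10, G+C=10 → Tm = 2(10)+4(10) = 60°C
52°C vs 60°C → primer R is higher.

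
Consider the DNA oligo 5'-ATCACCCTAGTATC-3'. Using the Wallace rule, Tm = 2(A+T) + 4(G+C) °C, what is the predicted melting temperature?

C=5, T=4, A=4, G=1
A+T = 8, G+C = 6
Tm = 4·6 + 2·8 = 24 + 16 = 40°C

40°C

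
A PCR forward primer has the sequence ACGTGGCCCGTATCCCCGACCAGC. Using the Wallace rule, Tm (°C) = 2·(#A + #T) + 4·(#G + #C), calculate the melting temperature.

Scanning the sequence gives T=3, A=4, C=11, G=6.
So N_AT = 7 and N_GC = 17.
Tm = 2×7 + 4×17 = 82°C

82°C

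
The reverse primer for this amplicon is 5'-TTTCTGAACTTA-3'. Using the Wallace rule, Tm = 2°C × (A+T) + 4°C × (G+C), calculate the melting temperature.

30°C

T=6, A=3, C=2, G=1
So N_AT = 9 and N_GC = 3.
Tm = 4·3 + 2·9 = 12 + 18 = 30°C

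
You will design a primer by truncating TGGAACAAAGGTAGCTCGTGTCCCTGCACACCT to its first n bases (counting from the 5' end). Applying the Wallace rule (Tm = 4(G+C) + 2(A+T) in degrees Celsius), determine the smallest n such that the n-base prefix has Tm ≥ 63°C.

n = 22

First 21 bases: TGGAACAAAGGTAGCTCGTGT → Tm = 62°C (< 63°C)
First 22 bases: TGGAACAAAGGTAGCTCGTGTC → Tm = 66°C (≥ 63°C)
Each additional base adds 2°C (A/T) or 4°C (G/C), so Tm is non-decreasing in n; n = 22 is the first length to reach 63°C.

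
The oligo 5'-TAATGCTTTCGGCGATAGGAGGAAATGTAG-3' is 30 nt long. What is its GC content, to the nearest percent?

43%

Counting bases: T=8, C=3, G=10, A=9
G+C = 10 + 3 = 13 out of 30 bases
%GC = 13/30 × 100 = 43.33% ≈ 43%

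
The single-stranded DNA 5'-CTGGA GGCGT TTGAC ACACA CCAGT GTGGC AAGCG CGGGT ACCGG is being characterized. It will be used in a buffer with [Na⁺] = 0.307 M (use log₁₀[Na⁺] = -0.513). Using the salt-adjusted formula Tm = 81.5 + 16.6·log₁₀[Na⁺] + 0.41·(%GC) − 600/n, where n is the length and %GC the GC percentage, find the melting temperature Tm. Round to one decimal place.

Length n = 45. C=12, T=7, A=9, G=17
G+C = 29, so %GC = 29/45 × 100 = 64.444%
Salt term: 16.6 × (-0.513) = -8.516
GC term: 0.41 × 64.444 = 26.422; length term: −600/45 = −13.333
Tm = 81.5 + (-8.516) + 26.422 − 13.333 = 86.073 → 86.1°C

86.1°C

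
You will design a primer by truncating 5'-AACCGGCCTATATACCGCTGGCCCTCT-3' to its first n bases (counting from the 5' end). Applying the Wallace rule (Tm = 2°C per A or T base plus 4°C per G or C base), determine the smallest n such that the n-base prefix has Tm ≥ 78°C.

n = 24

First 23 bases: AACCGGCCTATATACCGCTGGCC → Tm = 74°C (< 78°C)
First 24 bases: AACCGGCCTATATACCGCTGGCCC → Tm = 78°C (≥ 78°C)
Since every base adds ≥2°C, Tm only increases with n, so the threshold is first crossed at n = 24.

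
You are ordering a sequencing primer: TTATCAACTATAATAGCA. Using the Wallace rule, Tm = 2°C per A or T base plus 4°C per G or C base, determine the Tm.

Scanning the sequence gives G=1, A=8, T=6, C=3.
So N_AT = 14 and N_GC = 4.
Tm = 2×14 + 4×4 = 44°C

44°C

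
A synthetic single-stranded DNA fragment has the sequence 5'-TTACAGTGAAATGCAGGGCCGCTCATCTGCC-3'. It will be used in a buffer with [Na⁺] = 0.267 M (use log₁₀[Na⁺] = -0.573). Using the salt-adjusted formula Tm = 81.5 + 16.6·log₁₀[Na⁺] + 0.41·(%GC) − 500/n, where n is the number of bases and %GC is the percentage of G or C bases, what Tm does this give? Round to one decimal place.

78.3°C

Length n = 31. Counting bases: T=7, G=8, A=7, C=9
G+C = 17, so %GC = 17/31 × 100 = 54.839%
Salt term: 16.6 × (-0.573) = -9.512
GC term: 0.41 × 54.839 = 22.484; length term: −500/31 = −16.129
Tm = 81.5 + (-9.512) + 22.484 − 16.129 = 78.343 → 78.3°C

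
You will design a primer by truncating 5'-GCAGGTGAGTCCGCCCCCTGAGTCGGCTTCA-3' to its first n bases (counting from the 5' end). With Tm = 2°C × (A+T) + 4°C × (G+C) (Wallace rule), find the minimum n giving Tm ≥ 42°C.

First 12 bases: GCAGGTGAGTCC → Tm = 40°C (< 42°C)
First 13 bases: GCAGGTGAGTCCG → Tm = 44°C (≥ 42°C)
Since every base adds ≥2°C, Tm only increases with n, so the threshold is first crossed at n = 13.

n = 13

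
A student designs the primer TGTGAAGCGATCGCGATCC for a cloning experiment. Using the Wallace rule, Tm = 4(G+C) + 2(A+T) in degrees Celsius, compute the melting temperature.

Base counts: C=5, A=4, T=4, G=6
A+T = 8, G+C = 11
Tm = 4·11 + 2·8 = 44 + 16 = 60°C

60°C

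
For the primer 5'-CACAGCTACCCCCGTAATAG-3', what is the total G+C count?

11

G=3, C=8, A=6, T=3
G+C = 3 + 8 = 11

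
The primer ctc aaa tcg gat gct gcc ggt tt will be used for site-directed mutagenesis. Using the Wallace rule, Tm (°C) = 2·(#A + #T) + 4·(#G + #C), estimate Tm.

70°C

Counting bases: G=6, A=4, T=7, C=6
A+T = 11, G+C = 12
Tm = 2×11 + 4×12 = 70°C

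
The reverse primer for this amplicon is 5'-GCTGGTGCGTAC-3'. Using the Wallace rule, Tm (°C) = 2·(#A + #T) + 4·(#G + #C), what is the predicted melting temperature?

40°C

Scanning the sequence gives C=3, A=1, G=5, T=3.
So N_AT = 4 and N_GC = 8.
Tm = 4·8 + 2·4 = 32 + 8 = 40°C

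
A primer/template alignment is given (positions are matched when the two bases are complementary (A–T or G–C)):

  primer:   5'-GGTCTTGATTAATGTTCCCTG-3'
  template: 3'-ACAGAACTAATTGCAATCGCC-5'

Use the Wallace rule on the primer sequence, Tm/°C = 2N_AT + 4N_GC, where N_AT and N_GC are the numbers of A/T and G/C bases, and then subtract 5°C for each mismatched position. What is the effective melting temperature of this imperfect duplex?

Primer base counts: A=3, T=9, G=5, C=4 → A+T=12, G+C=9
Perfect-match Tm = 2(12) + 4(9) = 24 + 36 = 60°C
Mismatches (positions where the bases are not complementary): 5 (at positions 1, 13, 17, 18, 20)
Effective Tm = 60 − 5×5 = 60 − 25 = 35°C

35°C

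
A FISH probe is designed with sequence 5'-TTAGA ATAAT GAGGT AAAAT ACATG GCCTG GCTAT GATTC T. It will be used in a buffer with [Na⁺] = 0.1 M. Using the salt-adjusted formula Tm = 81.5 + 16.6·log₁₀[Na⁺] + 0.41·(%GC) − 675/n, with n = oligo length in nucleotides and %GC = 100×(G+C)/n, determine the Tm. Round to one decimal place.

62.4°C

Length n = 41. Scanning the sequence gives G=9, C=5, T=13, A=14.
G+C = 14, so %GC = 14/41 × 100 = 34.146%
Salt term: 16.6 × (-1) = -16.6
GC term: 0.41 × 34.146 = 14; length term: −675/41 = −16.463
Tm = 81.5 + (-16.6) + 14 − 16.463 = 62.437 → 62.4°C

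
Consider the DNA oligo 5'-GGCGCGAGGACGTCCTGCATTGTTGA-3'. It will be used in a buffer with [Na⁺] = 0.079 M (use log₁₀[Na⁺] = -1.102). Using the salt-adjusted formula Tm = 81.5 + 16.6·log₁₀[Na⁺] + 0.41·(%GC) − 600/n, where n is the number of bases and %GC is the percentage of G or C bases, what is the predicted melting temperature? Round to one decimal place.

65.4°C

Length n = 26. Base counts: C=6, T=6, G=10, A=4
G+C = 16, so %GC = 16/26 × 100 = 61.538%
Salt term: 16.6 × (-1.102) = -18.293
GC term: 0.41 × 61.538 = 25.231; length term: −600/26 = −23.077
Tm = 81.5 + (-18.293) + 25.231 − 23.077 = 65.361 → 65.4°C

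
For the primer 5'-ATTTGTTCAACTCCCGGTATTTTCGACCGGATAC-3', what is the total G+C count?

15

Scanning the sequence gives T=12, A=7, G=6, C=9.
G+C = 6 + 9 = 15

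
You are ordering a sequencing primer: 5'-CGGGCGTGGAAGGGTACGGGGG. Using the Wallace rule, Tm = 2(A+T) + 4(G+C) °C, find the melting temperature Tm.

A=3, C=3, G=14, T=2
So N_AT = 5 and N_GC = 17.
Tm = 2(5) + 4(17) = 10 + 68 = 78°C

78°C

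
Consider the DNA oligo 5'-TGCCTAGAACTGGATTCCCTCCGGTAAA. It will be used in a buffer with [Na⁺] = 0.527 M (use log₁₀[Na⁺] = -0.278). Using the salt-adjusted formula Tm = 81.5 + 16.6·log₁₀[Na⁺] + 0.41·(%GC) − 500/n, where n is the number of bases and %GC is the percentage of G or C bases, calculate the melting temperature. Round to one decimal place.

Length n = 28. C=8, A=7, T=7, G=6
G+C = 14, so %GC = 14/28 × 100 = 50%
Salt term: 16.6 × (-0.278) = -4.615
GC term: 0.41 × 50 = 20.5; length term: −500/28 = −17.857
Tm = 81.5 + (-4.615) + 20.5 − 17.857 = 79.528 → 79.5°C

79.5°C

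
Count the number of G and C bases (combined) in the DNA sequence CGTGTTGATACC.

Counting bases: C=3, G=3, T=4, A=2
Total G or C: 3 + 3 = 6

6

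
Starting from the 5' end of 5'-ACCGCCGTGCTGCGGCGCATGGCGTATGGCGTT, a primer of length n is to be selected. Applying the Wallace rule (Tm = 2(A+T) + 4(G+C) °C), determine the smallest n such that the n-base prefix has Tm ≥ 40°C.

First 11 bases: ACCGCCGTGCT → Tm = 38°C (< 40°C)
First 12 bases: ACCGCCGTGCTG → Tm = 42°C (≥ 40°C)
Each additional base adds 2°C (A/T) or 4°C (G/C), so Tm is non-decreasing in n; n = 12 is the first length to reach 40°C.

n = 12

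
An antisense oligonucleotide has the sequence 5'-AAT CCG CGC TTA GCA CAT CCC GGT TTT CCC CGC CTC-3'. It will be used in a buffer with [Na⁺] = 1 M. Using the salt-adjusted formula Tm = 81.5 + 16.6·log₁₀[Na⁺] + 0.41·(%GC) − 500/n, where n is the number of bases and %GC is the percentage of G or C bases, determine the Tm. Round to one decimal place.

92.7°C

Length n = 36. Counting bases: T=9, G=6, C=16, A=5
G+C = 22, so %GC = 22/36 × 100 = 61.111%
Salt term: 16.6 × (0) = 0
GC term: 0.41 × 61.111 = 25.056; length term: −500/36 = −13.889
Tm = 81.5 + (0) + 25.056 − 13.889 = 92.667 → 92.7°C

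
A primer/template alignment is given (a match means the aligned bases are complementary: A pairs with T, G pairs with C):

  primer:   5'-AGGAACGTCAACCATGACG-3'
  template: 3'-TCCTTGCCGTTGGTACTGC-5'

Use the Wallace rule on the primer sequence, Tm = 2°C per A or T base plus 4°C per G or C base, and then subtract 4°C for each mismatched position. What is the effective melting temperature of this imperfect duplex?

54°C

Primer base counts: A=7, T=2, G=5, C=5 → A+T=9, G+C=10
Perfect-match Tm = 2(9) + 4(10) = 18 + 40 = 58°C
Mismatches (positions where the bases are not complementary): 1 (at position 8)
Effective Tm = 58 − 1×4 = 58 − 4 = 54°C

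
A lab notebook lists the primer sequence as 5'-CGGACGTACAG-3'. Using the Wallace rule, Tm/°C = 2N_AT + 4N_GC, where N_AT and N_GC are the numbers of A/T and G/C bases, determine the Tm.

36°C

A=3, T=1, C=3, G=4
A+T = 4, G+C = 7
Tm = 2(4) + 4(7) = 8 + 28 = 36°C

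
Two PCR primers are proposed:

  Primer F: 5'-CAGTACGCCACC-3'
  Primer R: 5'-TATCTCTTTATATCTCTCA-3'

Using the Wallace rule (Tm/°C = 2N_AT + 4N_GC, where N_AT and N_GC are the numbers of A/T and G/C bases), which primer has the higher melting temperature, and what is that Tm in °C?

Primer R, 48°C

Primer F: A+T=4, G+C=8 → Tm = 2(4)+4(8) = 40°C
Primer R: A+T=14, G+C=5 → Tm = 2(14)+4(5) = 48°C
40°C vs 48°C → primer R is higher.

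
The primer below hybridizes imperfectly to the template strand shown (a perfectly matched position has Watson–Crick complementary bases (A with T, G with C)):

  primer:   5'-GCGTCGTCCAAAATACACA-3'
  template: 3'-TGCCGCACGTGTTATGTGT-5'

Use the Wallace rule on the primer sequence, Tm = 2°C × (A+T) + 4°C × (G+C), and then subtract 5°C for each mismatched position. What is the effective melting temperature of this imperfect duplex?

36°C

Primer base counts: A=7, T=3, G=3, C=6 → A+T=10, G+C=9
Perfect-match Tm = 2(10) + 4(9) = 20 + 36 = 56°C
Mismatches (positions where the bases are not complementary): 4 (at positions 1, 4, 8, 11)
Effective Tm = 56 − 4×5 = 56 − 20 = 36°C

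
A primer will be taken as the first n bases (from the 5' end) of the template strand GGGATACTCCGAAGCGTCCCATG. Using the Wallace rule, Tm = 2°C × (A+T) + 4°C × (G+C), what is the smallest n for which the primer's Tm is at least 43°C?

n = 14

First 13 bases: GGGATACTCCGAA → Tm = 40°C (< 43°C)
First 14 bases: GGGATACTCCGAAG → Tm = 44°C (≥ 43°C)
Since every base adds ≥2°C, Tm only increases with n, so the threshold is first crossed at n = 14.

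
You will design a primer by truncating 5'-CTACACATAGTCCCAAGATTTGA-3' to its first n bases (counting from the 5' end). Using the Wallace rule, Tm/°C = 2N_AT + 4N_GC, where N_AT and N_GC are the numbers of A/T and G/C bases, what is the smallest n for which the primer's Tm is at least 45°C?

n = 16

First 15 bases: CTACACATAGTCCCA → Tm = 44°C (< 45°C)
First 16 bases: CTACACATAGTCCCAA → Tm = 46°C (≥ 45°C)
Since every base adds ≥2°C, Tm only increases with n, so the threshold is first crossed at n = 16.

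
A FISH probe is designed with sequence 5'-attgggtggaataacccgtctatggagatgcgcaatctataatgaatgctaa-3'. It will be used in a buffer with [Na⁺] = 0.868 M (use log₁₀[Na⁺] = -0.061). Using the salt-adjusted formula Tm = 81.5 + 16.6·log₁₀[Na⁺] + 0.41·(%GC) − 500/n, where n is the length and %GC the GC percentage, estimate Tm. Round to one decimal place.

87.4°C

Length n = 52. Scanning the sequence gives G=13, C=8, A=17, T=14.
G+C = 21, so %GC = 21/52 × 100 = 40.385%
Salt term: 16.6 × (-0.061) = -1.013
GC term: 0.41 × 40.385 = 16.558; length term: −500/52 = −9.615
Tm = 81.5 + (-1.013) + 16.558 − 9.615 = 87.43 → 87.4°C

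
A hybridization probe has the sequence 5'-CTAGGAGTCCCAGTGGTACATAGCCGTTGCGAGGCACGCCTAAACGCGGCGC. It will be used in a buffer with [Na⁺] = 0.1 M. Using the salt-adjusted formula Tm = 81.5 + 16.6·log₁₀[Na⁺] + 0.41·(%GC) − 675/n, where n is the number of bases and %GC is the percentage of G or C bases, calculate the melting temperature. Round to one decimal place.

77.9°C

Length n = 52. Counting bases: T=8, A=11, C=16, G=17
G+C = 33, so %GC = 33/52 × 100 = 63.462%
Salt term: 16.6 × (-1) = -16.6
GC term: 0.41 × 63.462 = 26.019; length term: −675/52 = −12.981
Tm = 81.5 + (-16.6) + 26.019 − 12.981 = 77.938 → 77.9°C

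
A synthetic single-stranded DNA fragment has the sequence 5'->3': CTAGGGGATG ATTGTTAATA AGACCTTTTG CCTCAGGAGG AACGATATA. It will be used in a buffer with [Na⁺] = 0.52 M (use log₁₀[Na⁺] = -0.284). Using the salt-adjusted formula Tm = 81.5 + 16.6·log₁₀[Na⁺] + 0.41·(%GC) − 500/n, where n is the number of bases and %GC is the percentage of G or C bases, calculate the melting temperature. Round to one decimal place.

Length n = 49. A=15, G=13, T=14, C=7
G+C = 20, so %GC = 20/49 × 100 = 40.816%
Salt term: 16.6 × (-0.284) = -4.714
GC term: 0.41 × 40.816 = 16.735; length term: −500/49 = −10.204
Tm = 81.5 + (-4.714) + 16.735 − 10.204 = 83.317 → 83.3°C

83.3°C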